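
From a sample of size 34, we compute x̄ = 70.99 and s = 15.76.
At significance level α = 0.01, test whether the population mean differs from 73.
One-sample t-test:
H₀: μ = 73
H₁: μ ≠ 73
df = n - 1 = 33
t = (x̄ - μ₀) / (s/√n) = (70.99 - 73) / (15.76/√34) = -0.744
p-value = 0.4623

Since p-value > α = 0.01, we fail to reject H₀.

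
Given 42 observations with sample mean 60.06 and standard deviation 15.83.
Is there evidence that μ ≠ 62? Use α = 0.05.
One-sample t-test:
H₀: μ = 62
H₁: μ ≠ 62
df = n - 1 = 41
t = (x̄ - μ₀) / (s/√n) = (60.06 - 62) / (15.83/√42) = -0.794
p-value = 0.4316

Since p-value > α = 0.05, we fail to reject H₀.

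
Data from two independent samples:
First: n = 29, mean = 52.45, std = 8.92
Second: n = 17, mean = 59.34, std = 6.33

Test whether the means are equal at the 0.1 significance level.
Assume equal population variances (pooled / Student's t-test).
Student's two-sample t-test (equal variances):
H₀: μ₁ = μ₂
H₁: μ₁ ≠ μ₂
df = n₁ + n₂ - 2 = 44
Pooled variance s_p² = [(n₁-1)s₁² + (n₂-1)s₂²] / (n₁ + n₂ - 2) = [(28)(8.92²) + (16)(6.33²)] / 44 = 65.2037
SE = √(s_p²(1/n₁ + 1/n₂)) = √(65.2037 × (1/29 + 1/17)) = 2.4666
t = (x̄₁ - x̄₂) / SE = (52.45 - 59.34) / 2.4666 = -6.89 / 2.4666 = -2.793
p-value = 0.0077

Since p-value < α = 0.1, we reject H₀.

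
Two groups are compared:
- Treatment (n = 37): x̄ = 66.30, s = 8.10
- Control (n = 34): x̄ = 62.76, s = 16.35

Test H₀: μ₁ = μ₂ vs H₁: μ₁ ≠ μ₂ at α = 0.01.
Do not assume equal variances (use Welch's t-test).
Welch's two-sample t-test:
H₀: μ₁ = μ₂
H₁: μ₁ ≠ μ₂
s₁²/n₁ = 8.10²/37 = 1.7732,  s₂²/n₂ = 16.35²/34 = 7.8624
SE = √(s₁²/n₁ + s₂²/n₂) = √(1.7732 + 7.8624) = 3.1041
df (Welch-Satterthwaite) = (s₁²/n₁ + s₂²/n₂)² / [(s₁²/n₁)²/(n₁-1) + (s₂²/n₂)²/(n₂-1)] ≈ 47.36
t = (x̄₁ - x̄₂) / SE = (66.30 - 62.76) / 3.1041 = 3.54 / 3.1041 = 1.140
p-value = 0.2598

Since p-value > α = 0.01, we fail to reject H₀.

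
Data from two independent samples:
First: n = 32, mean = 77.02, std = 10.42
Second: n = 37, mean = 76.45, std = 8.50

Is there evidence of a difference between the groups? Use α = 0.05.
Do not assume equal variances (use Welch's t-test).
Welch's two-sample t-test:
H₀: μ₁ = μ₂
H₁: μ₁ ≠ μ₂
s₁²/n₁ = 10.42²/32 = 3.3930,  s₂²/n₂ = 8.50²/37 = 1.9527
SE = √(s₁²/n₁ + s₂²/n₂) = √(3.3930 + 1.9527) = 2.3121
df (Welch-Satterthwaite) = (s₁²/n₁ + s₂²/n₂)² / [(s₁²/n₁)²/(n₁-1) + (s₂²/n₂)²/(n₂-1)] ≈ 59.87
t = (x̄₁ - x̄₂) / SE = (77.02 - 76.45) / 2.3121 = 0.57 / 2.3121 = 0.247
p-value = 0.8061

Since p-value > α = 0.05, we fail to reject H₀.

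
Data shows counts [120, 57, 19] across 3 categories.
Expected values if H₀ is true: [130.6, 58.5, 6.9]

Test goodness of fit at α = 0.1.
Chi-square goodness of fit test:
H₀: observed counts match expected distribution
H₁: observed counts differ from expected distribution
df = k - 1 = 2
χ² = Σ(O - E)²/E
   = (120 - 130.6)²/130.6 + (57 - 58.5)²/58.5 + (19 - 6.9)²/6.9
   = 0.860 + 0.038 + 21.219
   = 22.12
p-value < 0.0001

Since p-value < α = 0.1, we reject H₀.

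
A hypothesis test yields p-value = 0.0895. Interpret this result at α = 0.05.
Since p = 0.0895 > α = 0.05, fail to reject H₀.
There is insufficient evidence to reject the null hypothesis; the result is not statistically significant at the 0.05 level.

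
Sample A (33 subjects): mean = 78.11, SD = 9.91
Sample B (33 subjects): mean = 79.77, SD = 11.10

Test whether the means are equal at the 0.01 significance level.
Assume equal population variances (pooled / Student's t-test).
Student's two-sample t-test (equal variances):
H₀: μ₁ = μ₂
H₁: μ₁ ≠ μ₂
df = n₁ + n₂ - 2 = 64
Pooled variance s_p² = [(n₁-1)s₁² + (n₂-1)s₂²] / (n₁ + n₂ - 2) = [(32)(9.91²) + (32)(11.10²)] / 64 = 110.7090
SE = √(s_p²(1/n₁ + 1/n₂)) = √(110.7090 × (1/33 + 1/33)) = 2.5903
t = (x̄₁ - x̄₂) / SE = (78.11 - 79.77) / 2.5903 = -1.66 / 2.5903 = -0.641
p-value = 0.5239

Since p-value > α = 0.01, we fail to reject H₀.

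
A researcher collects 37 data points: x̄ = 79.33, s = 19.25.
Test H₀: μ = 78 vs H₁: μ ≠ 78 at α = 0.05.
One-sample t-test:
H₀: μ = 78
H₁: μ ≠ 78
df = n - 1 = 36
t = (x̄ - μ₀) / (s/√n) = (79.33 - 78) / (19.25/√37) = 0.420
p-value = 0.6768

Since p-value > α = 0.05, we fail to reject H₀.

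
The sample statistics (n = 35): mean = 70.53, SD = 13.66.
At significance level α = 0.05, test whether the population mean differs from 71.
One-sample t-test:
H₀: μ = 71
H₁: μ ≠ 71
df = n - 1 = 34
t = (x̄ - μ₀) / (s/√n) = (70.53 - 71) / (13.66/√35) = -0.204
p-value = 0.8399

Since p-value > α = 0.05, we fail to reject H₀.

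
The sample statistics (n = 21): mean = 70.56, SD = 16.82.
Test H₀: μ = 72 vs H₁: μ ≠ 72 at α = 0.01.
One-sample t-test:
H₀: μ = 72
H₁: μ ≠ 72
df = n - 1 = 20
t = (x̄ - μ₀) / (s/√n) = (70.56 - 72) / (16.82/√21) = -0.392
p-value = 0.6990

Since p-value > α = 0.01, we fail to reject H₀.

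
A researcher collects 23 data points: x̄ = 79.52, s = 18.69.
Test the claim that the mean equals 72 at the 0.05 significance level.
One-sample t-test:
H₀: μ = 72
H₁: μ ≠ 72
df = n - 1 = 22
t = (x̄ - μ₀) / (s/√n) = (79.52 - 72) / (18.69/√23) = 1.930
p-value = 0.0666

Since p-value > α = 0.05, we fail to reject H₀.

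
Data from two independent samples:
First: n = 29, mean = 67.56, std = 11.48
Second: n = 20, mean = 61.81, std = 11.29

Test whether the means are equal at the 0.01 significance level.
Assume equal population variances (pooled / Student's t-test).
Student's two-sample t-test (equal variances):
H₀: μ₁ = μ₂
H₁: μ₁ ≠ μ₂
df = n₁ + n₂ - 2 = 47
Pooled variance s_p² = [(n₁-1)s₁² + (n₂-1)s₂²] / (n₁ + n₂ - 2) = [(28)(11.48²) + (19)(11.29²)] / 47 = 130.0415
SE = √(s_p²(1/n₁ + 1/n₂)) = √(130.0415 × (1/29 + 1/20)) = 3.3146
t = (x̄₁ - x̄₂) / SE = (67.56 - 61.81) / 3.3146 = 5.75 / 3.3146 = 1.735
p-value = 0.0893

Since p-value > α = 0.01, we fail to reject H₀.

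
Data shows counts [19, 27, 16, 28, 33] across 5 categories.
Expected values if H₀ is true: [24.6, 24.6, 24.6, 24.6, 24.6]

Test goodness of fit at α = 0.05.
Chi-square goodness of fit test:
H₀: observed counts match expected distribution
H₁: observed counts differ from expected distribution
df = k - 1 = 4
χ² = Σ(O - E)²/E
   = (19 - 24.6)²/24.6 + (27 - 24.6)²/24.6 + (16 - 24.6)²/24.6 + (28 - 24.6)²/24.6 + (33 - 24.6)²/24.6
   = 1.275 + 0.234 + 3.007 + 0.470 + 2.868
   = 7.85
p-value = 0.0971

Since p-value > α = 0.05, we fail to reject H₀.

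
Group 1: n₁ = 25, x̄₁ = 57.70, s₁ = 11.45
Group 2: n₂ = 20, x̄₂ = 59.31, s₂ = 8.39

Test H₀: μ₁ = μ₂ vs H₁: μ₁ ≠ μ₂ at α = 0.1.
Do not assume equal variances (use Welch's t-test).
Welch's two-sample t-test:
H₀: μ₁ = μ₂
H₁: μ₁ ≠ μ₂
s₁²/n₁ = 11.45²/25 = 5.2441,  s₂²/n₂ = 8.39²/20 = 3.5196
SE = √(s₁²/n₁ + s₂²/n₂) = √(5.2441 + 3.5196) = 2.9604
df (Welch-Satterthwaite) = (s₁²/n₁ + s₂²/n₂)² / [(s₁²/n₁)²/(n₁-1) + (s₂²/n₂)²/(n₂-1)] ≈ 42.72
t = (x̄₁ - x̄₂) / SE = (57.70 - 59.31) / 2.9604 = -1.61 / 2.9604 = -0.544
p-value = 0.5894

Since p-value > α = 0.1, we fail to reject H₀.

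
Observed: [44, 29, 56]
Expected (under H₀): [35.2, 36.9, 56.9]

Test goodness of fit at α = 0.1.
Chi-square goodness of fit test:
H₀: observed counts match expected distribution
H₁: observed counts differ from expected distribution
df = k - 1 = 2
χ² = Σ(O - E)²/E
   = (44 - 35.2)²/35.2 + (29 - 36.9)²/36.9 + (56 - 56.9)²/56.9
   = 2.200 + 1.691 + 0.014
   = 3.91
p-value = 0.1419

Since p-value > α = 0.1, we fail to reject H₀.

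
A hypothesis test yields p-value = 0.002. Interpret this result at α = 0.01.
Since p = 0.002 < α = 0.01, reject H₀.
There is sufficient evidence to reject the null hypothesis; the result is statistically significant at the 0.01 level.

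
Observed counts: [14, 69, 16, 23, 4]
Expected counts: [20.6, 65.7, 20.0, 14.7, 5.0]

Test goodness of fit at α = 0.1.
Chi-square goodness of fit test:
H₀: observed counts match expected distribution
H₁: observed counts differ from expected distribution
df = k - 1 = 4
χ² = Σ(O - E)²/E
   = (14 - 20.6)²/20.6 + (69 - 65.7)²/65.7 + (16 - 20.0)²/20.0 + (23 - 14.7)²/14.7 + (4 - 5.0)²/5.0
   = 2.115 + 0.166 + 0.800 + 4.686 + 0.200
   = 7.97
p-value = 0.0928

Since p-value < α = 0.1, we reject H₀.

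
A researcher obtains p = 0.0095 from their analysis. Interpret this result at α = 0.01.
Since p = 0.0095 < α = 0.01, reject H₀.
There is sufficient evidence to reject the null hypothesis; the result is statistically significant at the 0.01 level.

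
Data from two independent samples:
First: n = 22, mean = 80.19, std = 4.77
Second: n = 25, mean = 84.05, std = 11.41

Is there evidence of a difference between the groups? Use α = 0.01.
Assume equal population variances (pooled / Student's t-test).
Student's two-sample t-test (equal variances):
H₀: μ₁ = μ₂
H₁: μ₁ ≠ μ₂
df = n₁ + n₂ - 2 = 45
Pooled variance s_p² = [(n₁-1)s₁² + (n₂-1)s₂²] / (n₁ + n₂ - 2) = [(21)(4.77²) + (24)(11.41²)] / 45 = 80.0517
SE = √(s_p²(1/n₁ + 1/n₂)) = √(80.0517 × (1/22 + 1/25)) = 2.6155
t = (x̄₁ - x̄₂) / SE = (80.19 - 84.05) / 2.6155 = -3.86 / 2.6155 = -1.476
p-value = 0.1470

Since p-value > α = 0.01, we fail to reject H₀.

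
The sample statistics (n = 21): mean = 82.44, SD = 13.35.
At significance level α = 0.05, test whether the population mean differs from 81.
One-sample t-test:
H₀: μ = 81
H₁: μ ≠ 81
df = n - 1 = 20
t = (x̄ - μ₀) / (s/√n) = (82.44 - 81) / (13.35/√21) = 0.494
p-value = 0.6265

Since p-value > α = 0.05, we fail to reject H₀.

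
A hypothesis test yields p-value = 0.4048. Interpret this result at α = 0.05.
Since p = 0.4048 > α = 0.05, fail to reject H₀.
There is insufficient evidence to reject the null hypothesis; the result is not statistically significant at the 0.05 level.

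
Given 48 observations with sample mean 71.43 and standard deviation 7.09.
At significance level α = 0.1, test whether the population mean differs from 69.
One-sample t-test:
H₀: μ = 69
H₁: μ ≠ 69
df = n - 1 = 47
t = (x̄ - μ₀) / (s/√n) = (71.43 - 69) / (7.09/√48) = 2.375
p-value = 0.0217

Since p-value < α = 0.1, we reject H₀.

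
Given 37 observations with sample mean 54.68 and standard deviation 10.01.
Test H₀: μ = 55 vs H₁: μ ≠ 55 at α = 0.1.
One-sample t-test:
H₀: μ = 55
H₁: μ ≠ 55
df = n - 1 = 36
t = (x̄ - μ₀) / (s/√n) = (54.68 - 55) / (10.01/√37) = -0.194
p-value = 0.8469

Since p-value > α = 0.1, we fail to reject H₀.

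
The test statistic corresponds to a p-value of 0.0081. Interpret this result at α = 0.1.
Since p = 0.0081 < α = 0.1, reject H₀.
There is sufficient evidence to reject the null hypothesis; the result is statistically significant at the 0.1 level.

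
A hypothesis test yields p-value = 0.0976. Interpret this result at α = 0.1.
Since p = 0.0976 < α = 0.1, reject H₀.
There is sufficient evidence to reject the null hypothesis; the result is statistically significant at the 0.1 level.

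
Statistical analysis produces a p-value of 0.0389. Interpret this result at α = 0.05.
Since p = 0.0389 < α = 0.05, reject H₀.
There is sufficient evidence to reject the null hypothesis; the result is statistically significant at the 0.05 level.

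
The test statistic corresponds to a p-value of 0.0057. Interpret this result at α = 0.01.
Since p = 0.0057 < α = 0.01, reject H₀.
There is sufficient evidence to reject the null hypothesis; the result is statistically significant at the 0.01 level.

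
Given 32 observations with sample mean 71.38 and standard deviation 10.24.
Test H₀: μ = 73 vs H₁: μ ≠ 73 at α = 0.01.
One-sample t-test:
H₀: μ = 73
H₁: μ ≠ 73
df = n - 1 = 31
t = (x̄ - μ₀) / (s/√n) = (71.38 - 73) / (10.24/√32) = -0.895
p-value = 0.3777

Since p-value > α = 0.01, we fail to reject H₀.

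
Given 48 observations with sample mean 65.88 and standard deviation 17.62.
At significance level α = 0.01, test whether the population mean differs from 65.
One-sample t-test:
H₀: μ = 65
H₁: μ ≠ 65
df = n - 1 = 47
t = (x̄ - μ₀) / (s/√n) = (65.88 - 65) / (17.62/√48) = 0.346
p-value = 0.7309

Since p-value > α = 0.01, we fail to reject H₀.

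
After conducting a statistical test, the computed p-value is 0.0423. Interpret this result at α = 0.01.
Since p = 0.0423 > α = 0.01, fail to reject H₀.
There is insufficient evidence to reject the null hypothesis; the result is not statistically significant at the 0.01 level.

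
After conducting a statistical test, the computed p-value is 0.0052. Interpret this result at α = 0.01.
Since p = 0.0052 < α = 0.01, reject H₀.
There is sufficient evidence to reject the null hypothesis; the result is statistically significant at the 0.01 level.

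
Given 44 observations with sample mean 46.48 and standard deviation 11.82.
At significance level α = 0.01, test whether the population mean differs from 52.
One-sample t-test:
H₀: μ = 52
H₁: μ ≠ 52
df = n - 1 = 43
t = (x̄ - μ₀) / (s/√n) = (46.48 - 52) / (11.82/√44) = -3.098
p-value = 0.0034

Since p-value < α = 0.01, we reject H₀.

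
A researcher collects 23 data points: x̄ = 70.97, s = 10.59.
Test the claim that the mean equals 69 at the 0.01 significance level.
One-sample t-test:
H₀: μ = 69
H₁: μ ≠ 69
df = n - 1 = 22
t = (x̄ - μ₀) / (s/√n) = (70.97 - 69) / (10.59/√23) = 0.892
p-value = 0.3820

Since p-value > α = 0.01, we fail to reject H₀.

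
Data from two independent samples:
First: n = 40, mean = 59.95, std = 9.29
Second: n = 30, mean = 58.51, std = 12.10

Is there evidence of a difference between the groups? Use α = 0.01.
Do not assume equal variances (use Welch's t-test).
Welch's two-sample t-test:
H₀: μ₁ = μ₂
H₁: μ₁ ≠ μ₂
s₁²/n₁ = 9.29²/40 = 2.1576,  s₂²/n₂ = 12.10²/30 = 4.8803
SE = √(s₁²/n₁ + s₂²/n₂) = √(2.1576 + 4.8803) = 2.6529
df (Welch-Satterthwaite) = (s₁²/n₁ + s₂²/n₂)² / [(s₁²/n₁)²/(n₁-1) + (s₂²/n₂)²/(n₂-1)] ≈ 52.66
t = (x̄₁ - x̄₂) / SE = (59.95 - 58.51) / 2.6529 = 1.44 / 2.6529 = 0.543
p-value = 0.5896

Since p-value > α = 0.01, we fail to reject H₀.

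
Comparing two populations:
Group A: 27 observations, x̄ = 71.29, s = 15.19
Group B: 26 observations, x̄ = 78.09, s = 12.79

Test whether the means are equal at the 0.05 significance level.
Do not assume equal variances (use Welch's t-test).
Welch's two-sample t-test:
H₀: μ₁ = μ₂
H₁: μ₁ ≠ μ₂
s₁²/n₁ = 15.19²/27 = 8.5458,  s₂²/n₂ = 12.79²/26 = 6.2917
SE = √(s₁²/n₁ + s₂²/n₂) = √(8.5458 + 6.2917) = 3.8519
df (Welch-Satterthwaite) = (s₁²/n₁ + s₂²/n₂)² / [(s₁²/n₁)²/(n₁-1) + (s₂²/n₂)²/(n₂-1)] ≈ 50.12
t = (x̄₁ - x̄₂) / SE = (71.29 - 78.09) / 3.8519 = -6.80 / 3.8519 = -1.765
p-value = 0.0836

Since p-value > α = 0.05, we fail to reject H₀.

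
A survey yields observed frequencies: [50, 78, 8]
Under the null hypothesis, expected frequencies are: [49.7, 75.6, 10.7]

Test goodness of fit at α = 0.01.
Chi-square goodness of fit test:
H₀: observed counts match expected distribution
H₁: observed counts differ from expected distribution
df = k - 1 = 2
χ² = Σ(O - E)²/E
   = (50 - 49.7)²/49.7 + (78 - 75.6)²/75.6 + (8 - 10.7)²/10.7
   = 0.002 + 0.076 + 0.681
   = 0.76
p-value = 0.6841

Since p-value > α = 0.01, we fail to reject H₀.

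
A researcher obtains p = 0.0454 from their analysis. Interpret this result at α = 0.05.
Since p = 0.0454 < α = 0.05, reject H₀.
There is sufficient evidence to reject the null hypothesis; the result is statistically significant at the 0.05 level.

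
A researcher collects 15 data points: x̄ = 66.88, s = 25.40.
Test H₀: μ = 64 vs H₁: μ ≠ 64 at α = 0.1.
One-sample t-test:
H₀: μ = 64
H₁: μ ≠ 64
df = n - 1 = 14
t = (x̄ - μ₀) / (s/√n) = (66.88 - 64) / (25.40/√15) = 0.439
p-value = 0.6673

Since p-value > α = 0.1, we fail to reject H₀.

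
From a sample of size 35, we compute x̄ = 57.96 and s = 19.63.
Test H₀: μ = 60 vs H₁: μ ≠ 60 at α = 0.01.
One-sample t-test:
H₀: μ = 60
H₁: μ ≠ 60
df = n - 1 = 34
t = (x̄ - μ₀) / (s/√n) = (57.96 - 60) / (19.63/√35) = -0.615
p-value = 0.5428

Since p-value > α = 0.01, we fail to reject H₀.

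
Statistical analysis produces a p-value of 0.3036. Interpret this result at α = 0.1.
Since p = 0.3036 > α = 0.1, fail to reject H₀.
There is insufficient evidence to reject the null hypothesis; the result is not statistically significant at the 0.1 level.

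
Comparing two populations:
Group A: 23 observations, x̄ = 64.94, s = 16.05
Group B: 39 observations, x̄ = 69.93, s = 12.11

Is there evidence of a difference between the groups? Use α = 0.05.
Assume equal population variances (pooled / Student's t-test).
Student's two-sample t-test (equal variances):
H₀: μ₁ = μ₂
H₁: μ₁ ≠ μ₂
df = n₁ + n₂ - 2 = 60
Pooled variance s_p² = [(n₁-1)s₁² + (n₂-1)s₂²] / (n₁ + n₂ - 2) = [(22)(16.05²) + (38)(12.11²)] / 60 = 187.3339
SE = √(s_p²(1/n₁ + 1/n₂)) = √(187.3339 × (1/23 + 1/39)) = 3.5984
t = (x̄₁ - x̄₂) / SE = (64.94 - 69.93) / 3.5984 = -4.99 / 3.5984 = -1.387
p-value = 0.1707

Since p-value > α = 0.05, we fail to reject H₀.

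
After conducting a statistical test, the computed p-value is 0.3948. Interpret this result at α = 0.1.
Since p = 0.3948 > α = 0.1, fail to reject H₀.
There is insufficient evidence to reject the null hypothesis; the result is not statistically significant at the 0.1 level.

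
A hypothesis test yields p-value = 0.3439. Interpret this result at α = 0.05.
Since p = 0.3439 > α = 0.05, fail to reject H₀.
There is insufficient evidence to reject the null hypothesis; the result is not statistically significant at the 0.05 level.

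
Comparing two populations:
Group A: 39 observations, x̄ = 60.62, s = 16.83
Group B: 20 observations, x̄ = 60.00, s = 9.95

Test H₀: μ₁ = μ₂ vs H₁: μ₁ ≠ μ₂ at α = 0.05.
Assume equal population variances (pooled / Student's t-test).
Student's two-sample t-test (equal variances):
H₀: μ₁ = μ₂
H₁: μ₁ ≠ μ₂
df = n₁ + n₂ - 2 = 57
Pooled variance s_p² = [(n₁-1)s₁² + (n₂-1)s₂²] / (n₁ + n₂ - 2) = [(38)(16.83²) + (19)(9.95²)] / 57 = 221.8334
SE = √(s_p²(1/n₁ + 1/n₂)) = √(221.8334 × (1/39 + 1/20)) = 4.0963
t = (x̄₁ - x̄₂) / SE = (60.62 - 60.00) / 4.0963 = 0.62 / 4.0963 = 0.151
p-value = 0.8802

Since p-value > α = 0.05, we fail to reject H₀.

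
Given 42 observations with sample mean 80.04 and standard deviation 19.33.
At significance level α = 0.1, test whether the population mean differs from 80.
One-sample t-test:
H₀: μ = 80
H₁: μ ≠ 80
df = n - 1 = 41
t = (x̄ - μ₀) / (s/√n) = (80.04 - 80) / (19.33/√42) = 0.013
p-value = 0.9894

Since p-value > α = 0.1, we fail to reject H₀.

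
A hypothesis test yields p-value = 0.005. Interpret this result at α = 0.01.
Since p = 0.005 < α = 0.01, reject H₀.
There is sufficient evidence to reject the null hypothesis; the result is statistically significant at the 0.01 level.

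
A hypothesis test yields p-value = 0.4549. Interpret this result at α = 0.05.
Since p = 0.4549 > α = 0.05, fail to reject H₀.
There is insufficient evidence to reject the null hypothesis; the result is not statistically significant at the 0.05 level.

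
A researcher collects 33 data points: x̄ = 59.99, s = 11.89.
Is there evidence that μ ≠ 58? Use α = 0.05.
One-sample t-test:
H₀: μ = 58
H₁: μ ≠ 58
df = n - 1 = 32
t = (x̄ - μ₀) / (s/√n) = (59.99 - 58) / (11.89/√33) = 0.961
p-value = 0.3435

Since p-value > α = 0.05, we fail to reject H₀.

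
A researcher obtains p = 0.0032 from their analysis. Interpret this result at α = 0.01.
Since p = 0.0032 < α = 0.01, reject H₀.
There is sufficient evidence to reject the null hypothesis; the result is statistically significant at the 0.01 level.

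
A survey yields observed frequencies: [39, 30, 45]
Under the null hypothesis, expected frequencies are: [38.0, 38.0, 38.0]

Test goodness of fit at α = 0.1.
Chi-square goodness of fit test:
H₀: observed counts match expected distribution
H₁: observed counts differ from expected distribution
df = k - 1 = 2
χ² = Σ(O - E)²/E
   = (39 - 38.0)²/38.0 + (30 - 38.0)²/38.0 + (45 - 38.0)²/38.0
   = 0.026 + 1.684 + 1.289
   = 3.00
p-value = 0.2231

Since p-value > α = 0.1, we fail to reject H₀.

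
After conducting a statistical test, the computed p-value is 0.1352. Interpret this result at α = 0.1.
Since p = 0.1352 > α = 0.1, fail to reject H₀.
There is insufficient evidence to reject the null hypothesis; the result is not statistically significant at the 0.1 level.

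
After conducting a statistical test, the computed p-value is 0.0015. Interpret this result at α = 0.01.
Since p = 0.0015 < α = 0.01, reject H₀.
There is sufficient evidence to reject the null hypothesis; the result is statistically significant at the 0.01 level.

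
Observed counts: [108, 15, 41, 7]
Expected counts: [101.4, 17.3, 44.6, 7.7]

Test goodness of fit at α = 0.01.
Chi-square goodness of fit test:
H₀: observed counts match expected distribution
H₁: observed counts differ from expected distribution
df = k - 1 = 3
χ² = Σ(O - E)²/E
   = (108 - 101.4)²/101.4 + (15 - 17.3)²/17.3 + (41 - 44.6)²/44.6 + (7 - 7.7)²/7.7
   = 0.430 + 0.306 + 0.291 + 0.064
   = 1.09
p-value = 0.7796

Since p-value > α = 0.01, we fail to reject H₀.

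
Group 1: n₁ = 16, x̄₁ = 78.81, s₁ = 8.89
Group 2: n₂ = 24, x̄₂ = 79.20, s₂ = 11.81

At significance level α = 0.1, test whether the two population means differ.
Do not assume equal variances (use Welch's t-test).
Welch's two-sample t-test:
H₀: μ₁ = μ₂
H₁: μ₁ ≠ μ₂
s₁²/n₁ = 8.89²/16 = 4.9395,  s₂²/n₂ = 11.81²/24 = 5.8115
SE = √(s₁²/n₁ + s₂²/n₂) = √(4.9395 + 5.8115) = 3.2789
df (Welch-Satterthwaite) = (s₁²/n₁ + s₂²/n₂)² / [(s₁²/n₁)²/(n₁-1) + (s₂²/n₂)²/(n₂-1)] ≈ 37.35
t = (x̄₁ - x̄₂) / SE = (78.81 - 79.20) / 3.2789 = -0.39 / 3.2789 = -0.119
p-value = 0.9060

Since p-value > α = 0.1, we fail to reject H₀.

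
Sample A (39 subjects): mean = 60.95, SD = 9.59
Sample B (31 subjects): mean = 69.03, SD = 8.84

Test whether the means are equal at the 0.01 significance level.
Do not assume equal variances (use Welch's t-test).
Welch's two-sample t-test:
H₀: μ₁ = μ₂
H₁: μ₁ ≠ μ₂
s₁²/n₁ = 9.59²/39 = 2.3582,  s₂²/n₂ = 8.84²/31 = 2.5208
SE = √(s₁²/n₁ + s₂²/n₂) = √(2.3582 + 2.5208) = 2.2088
df (Welch-Satterthwaite) = (s₁²/n₁ + s₂²/n₂)² / [(s₁²/n₁)²/(n₁-1) + (s₂²/n₂)²/(n₂-1)] ≈ 66.46
t = (x̄₁ - x̄₂) / SE = (60.95 - 69.03) / 2.2088 = -8.08 / 2.2088 = -3.658
p-value = 0.0005

Since p-value < α = 0.01, we reject H₀.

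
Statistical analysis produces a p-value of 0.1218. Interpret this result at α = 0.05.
Since p = 0.1218 > α = 0.05, fail to reject H₀.
There is insufficient evidence to reject the null hypothesis; the result is not statistically significant at the 0.05 level.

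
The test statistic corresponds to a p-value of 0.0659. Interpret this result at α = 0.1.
Since p = 0.0659 < α = 0.1, reject H₀.
There is sufficient evidence to reject the null hypothesis; the result is statistically significant at the 0.1 level.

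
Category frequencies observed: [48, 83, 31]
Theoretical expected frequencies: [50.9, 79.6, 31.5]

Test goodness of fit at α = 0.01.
Chi-square goodness of fit test:
H₀: observed counts match expected distribution
H₁: observed counts differ from expected distribution
df = k - 1 = 2
χ² = Σ(O - E)²/E
   = (48 - 50.9)²/50.9 + (83 - 79.6)²/79.6 + (31 - 31.5)²/31.5
   = 0.165 + 0.145 + 0.008
   = 0.32
p-value = 0.8528

Since p-value > α = 0.01, we fail to reject H₀.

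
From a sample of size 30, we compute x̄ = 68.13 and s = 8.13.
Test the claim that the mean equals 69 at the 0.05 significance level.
One-sample t-test:
H₀: μ = 69
H₁: μ ≠ 69
df = n - 1 = 29
t = (x̄ - μ₀) / (s/√n) = (68.13 - 69) / (8.13/√30) = -0.586
p-value = 0.5623

Since p-value > α = 0.05, we fail to reject H₀.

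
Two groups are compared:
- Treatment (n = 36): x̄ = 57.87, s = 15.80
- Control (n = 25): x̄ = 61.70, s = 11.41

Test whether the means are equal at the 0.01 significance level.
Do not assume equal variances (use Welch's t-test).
Welch's two-sample t-test:
H₀: μ₁ = μ₂
H₁: μ₁ ≠ μ₂
s₁²/n₁ = 15.80²/36 = 6.9344,  s₂²/n₂ = 11.41²/25 = 5.2075
SE = √(s₁²/n₁ + s₂²/n₂) = √(6.9344 + 5.2075) = 3.4845
df (Welch-Satterthwaite) = (s₁²/n₁ + s₂²/n₂)² / [(s₁²/n₁)²/(n₁-1) + (s₂²/n₂)²/(n₂-1)] ≈ 58.88
t = (x̄₁ - x̄₂) / SE = (57.87 - 61.70) / 3.4845 = -3.83 / 3.4845 = -1.099
p-value = 0.2762

Since p-value > α = 0.01, we fail to reject H₀.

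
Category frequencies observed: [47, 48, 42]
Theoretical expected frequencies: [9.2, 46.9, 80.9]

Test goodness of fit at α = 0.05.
Chi-square goodness of fit test:
H₀: observed counts match expected distribution
H₁: observed counts differ from expected distribution
df = k - 1 = 2
χ² = Σ(O - E)²/E
   = (47 - 9.2)²/9.2 + (48 - 46.9)²/46.9 + (42 - 80.9)²/80.9
   = 155.309 + 0.026 + 18.705
   = 174.04
p-value < 0.0001

Since p-value < α = 0.05, we reject H₀.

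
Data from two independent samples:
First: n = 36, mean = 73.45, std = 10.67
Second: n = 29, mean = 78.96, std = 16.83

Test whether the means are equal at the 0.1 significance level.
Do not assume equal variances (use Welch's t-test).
Welch's two-sample t-test:
H₀: μ₁ = μ₂
H₁: μ₁ ≠ μ₂
s₁²/n₁ = 10.67²/36 = 3.1625,  s₂²/n₂ = 16.83²/29 = 9.7672
SE = √(s₁²/n₁ + s₂²/n₂) = √(3.1625 + 9.7672) = 3.5958
df (Welch-Satterthwaite) = (s₁²/n₁ + s₂²/n₂)² / [(s₁²/n₁)²/(n₁-1) + (s₂²/n₂)²/(n₂-1)] ≈ 45.27
t = (x̄₁ - x̄₂) / SE = (73.45 - 78.96) / 3.5958 = -5.51 / 3.5958 = -1.532
p-value = 0.1324

Since p-value > α = 0.1, we fail to reject H₀.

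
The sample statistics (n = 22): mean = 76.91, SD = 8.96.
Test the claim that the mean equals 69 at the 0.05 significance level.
One-sample t-test:
H₀: μ = 69
H₁: μ ≠ 69
df = n - 1 = 21
t = (x̄ - μ₀) / (s/√n) = (76.91 - 69) / (8.96/√22) = 4.141
p-value = 0.0005

Since p-value < α = 0.05, we reject H₀.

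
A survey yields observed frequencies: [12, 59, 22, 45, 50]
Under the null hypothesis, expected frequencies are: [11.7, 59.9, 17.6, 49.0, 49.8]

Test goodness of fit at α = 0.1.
Chi-square goodness of fit test:
H₀: observed counts match expected distribution
H₁: observed counts differ from expected distribution
df = k - 1 = 4
χ² = Σ(O - E)²/E
   = (12 - 11.7)²/11.7 + (59 - 59.9)²/59.9 + (22 - 17.6)²/17.6 + (45 - 49.0)²/49.0 + (50 - 49.8)²/49.8
   = 0.008 + 0.014 + 1.100 + 0.327 + 0.001
   = 1.45
p-value = 0.8357

Since p-value > α = 0.1, we fail to reject H₀.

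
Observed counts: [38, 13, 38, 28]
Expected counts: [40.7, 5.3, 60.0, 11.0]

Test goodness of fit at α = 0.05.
Chi-square goodness of fit test:
H₀: observed counts match expected distribution
H₁: observed counts differ from expected distribution
df = k - 1 = 3
χ² = Σ(O - E)²/E
   = (38 - 40.7)²/40.7 + (13 - 5.3)²/5.3 + (38 - 60.0)²/60.0 + (28 - 11.0)²/11.0
   = 0.179 + 11.187 + 8.067 + 26.273
   = 45.71
p-value < 0.0001

Since p-value < α = 0.05, we reject H₀.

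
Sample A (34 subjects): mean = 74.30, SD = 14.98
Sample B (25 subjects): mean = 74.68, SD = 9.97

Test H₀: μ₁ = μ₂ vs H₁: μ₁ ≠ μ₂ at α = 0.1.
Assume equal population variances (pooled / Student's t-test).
Student's two-sample t-test (equal variances):
H₀: μ₁ = μ₂
H₁: μ₁ ≠ μ₂
df = n₁ + n₂ - 2 = 57
Pooled variance s_p² = [(n₁-1)s₁² + (n₂-1)s₂²] / (n₁ + n₂ - 2) = [(33)(14.98²) + (24)(9.97²)] / 57 = 171.7690
SE = √(s_p²(1/n₁ + 1/n₂)) = √(171.7690 × (1/34 + 1/25)) = 3.4529
t = (x̄₁ - x̄₂) / SE = (74.30 - 74.68) / 3.4529 = -0.38 / 3.4529 = -0.110
p-value = 0.9128

Since p-value > α = 0.1, we fail to reject H₀.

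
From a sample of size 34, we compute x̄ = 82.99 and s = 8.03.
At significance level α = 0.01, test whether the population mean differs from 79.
One-sample t-test:
H₀: μ = 79
H₁: μ ≠ 79
df = n - 1 = 33
t = (x̄ - μ₀) / (s/√n) = (82.99 - 79) / (8.03/√34) = 2.897
p-value = 0.0066

Since p-value < α = 0.01, we reject H₀.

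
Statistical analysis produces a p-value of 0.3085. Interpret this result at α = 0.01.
Since p = 0.3085 > α = 0.01, fail to reject H₀.
There is insufficient evidence to reject the null hypothesis; the result is not statistically significant at the 0.01 level.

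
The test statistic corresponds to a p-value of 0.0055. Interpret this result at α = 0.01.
Since p = 0.0055 < α = 0.01, reject H₀.
There is sufficient evidence to reject the null hypothesis; the result is statistically significant at the 0.01 level.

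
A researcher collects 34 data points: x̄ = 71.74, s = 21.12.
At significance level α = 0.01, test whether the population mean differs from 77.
One-sample t-test:
H₀: μ = 77
H₁: μ ≠ 77
df = n - 1 = 33
t = (x̄ - μ₀) / (s/√n) = (71.74 - 77) / (21.12/√34) = -1.452
p-value = 0.1559

Since p-value > α = 0.01, we fail to reject H₀.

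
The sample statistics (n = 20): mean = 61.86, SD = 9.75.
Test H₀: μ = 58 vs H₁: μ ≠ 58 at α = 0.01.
One-sample t-test:
H₀: μ = 58
H₁: μ ≠ 58
df = n - 1 = 19
t = (x̄ - μ₀) / (s/√n) = (61.86 - 58) / (9.75/√20) = 1.771
p-value = 0.0927

Since p-value > α = 0.01, we fail to reject H₀.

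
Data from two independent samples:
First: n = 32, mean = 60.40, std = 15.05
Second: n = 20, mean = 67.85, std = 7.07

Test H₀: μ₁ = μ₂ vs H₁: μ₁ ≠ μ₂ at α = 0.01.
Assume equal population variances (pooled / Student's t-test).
Student's two-sample t-test (equal variances):
H₀: μ₁ = μ₂
H₁: μ₁ ≠ μ₂
df = n₁ + n₂ - 2 = 50
Pooled variance s_p² = [(n₁-1)s₁² + (n₂-1)s₂²] / (n₁ + n₂ - 2) = [(31)(15.05²) + (19)(7.07²)] / 50 = 159.4258
SE = √(s_p²(1/n₁ + 1/n₂)) = √(159.4258 × (1/32 + 1/20)) = 3.5991
t = (x̄₁ - x̄₂) / SE = (60.40 - 67.85) / 3.5991 = -7.45 / 3.5991 = -2.070
p-value = 0.0436

Since p-value > α = 0.01, we fail to reject H₀.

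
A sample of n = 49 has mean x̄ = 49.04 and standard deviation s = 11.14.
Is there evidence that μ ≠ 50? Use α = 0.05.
One-sample t-test:
H₀: μ = 50
H₁: μ ≠ 50
df = n - 1 = 48
t = (x̄ - μ₀) / (s/√n) = (49.04 - 50) / (11.14/√49) = -0.603
p-value = 0.5492

Since p-value > α = 0.05, we fail to reject H₀.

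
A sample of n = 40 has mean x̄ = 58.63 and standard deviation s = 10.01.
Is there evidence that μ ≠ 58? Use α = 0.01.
One-sample t-test:
H₀: μ = 58
H₁: μ ≠ 58
df = n - 1 = 39
t = (x̄ - μ₀) / (s/√n) = (58.63 - 58) / (10.01/√40) = 0.398
p-value = 0.6928

Since p-value > α = 0.01, we fail to reject H₀.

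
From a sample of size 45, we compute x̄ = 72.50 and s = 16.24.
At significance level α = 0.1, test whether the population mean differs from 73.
One-sample t-test:
H₀: μ = 73
H₁: μ ≠ 73
df = n - 1 = 44
t = (x̄ - μ₀) / (s/√n) = (72.50 - 73) / (16.24/√45) = -0.207
p-value = 0.8373

Since p-value > α = 0.1, we fail to reject H₀.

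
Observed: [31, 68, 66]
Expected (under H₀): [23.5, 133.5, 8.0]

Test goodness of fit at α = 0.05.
Chi-square goodness of fit test:
H₀: observed counts match expected distribution
H₁: observed counts differ from expected distribution
df = k - 1 = 2
χ² = Σ(O - E)²/E
   = (31 - 23.5)²/23.5 + (68 - 133.5)²/133.5 + (66 - 8.0)²/8.0
   = 2.394 + 32.137 + 420.500
   = 455.03
p-value < 0.0001

Since p-value < α = 0.05, we reject H₀.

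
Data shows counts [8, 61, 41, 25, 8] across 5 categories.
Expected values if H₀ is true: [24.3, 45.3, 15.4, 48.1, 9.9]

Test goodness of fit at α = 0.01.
Chi-square goodness of fit test:
H₀: observed counts match expected distribution
H₁: observed counts differ from expected distribution
df = k - 1 = 4
χ² = Σ(O - E)²/E
   = (8 - 24.3)²/24.3 + (61 - 45.3)²/45.3 + (41 - 15.4)²/15.4 + (25 - 48.1)²/48.1 + (8 - 9.9)²/9.9
   = 10.934 + 5.441 + 42.556 + 11.094 + 0.365
   = 70.39
p-value < 0.0001

Since p-value < α = 0.01, we reject H₀.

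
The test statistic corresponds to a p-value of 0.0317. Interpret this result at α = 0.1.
Since p = 0.0317 < α = 0.1, reject H₀.
There is sufficient evidence to reject the null hypothesis; the result is statistically significant at the 0.1 level.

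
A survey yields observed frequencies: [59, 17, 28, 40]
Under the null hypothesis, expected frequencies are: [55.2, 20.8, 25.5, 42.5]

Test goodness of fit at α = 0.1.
Chi-square goodness of fit test:
H₀: observed counts match expected distribution
H₁: observed counts differ from expected distribution
df = k - 1 = 3
χ² = Σ(O - E)²/E
   = (59 - 55.2)²/55.2 + (17 - 20.8)²/20.8 + (28 - 25.5)²/25.5 + (40 - 42.5)²/42.5
   = 0.262 + 0.694 + 0.245 + 0.147
   = 1.35
p-value = 0.7178

Since p-value > α = 0.1, we fail to reject H₀.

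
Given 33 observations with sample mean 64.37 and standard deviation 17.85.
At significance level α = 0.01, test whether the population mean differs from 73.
One-sample t-test:
H₀: μ = 73
H₁: μ ≠ 73
df = n - 1 = 32
t = (x̄ - μ₀) / (s/√n) = (64.37 - 73) / (17.85/√33) = -2.777
p-value = 0.0091

Since p-value < α = 0.01, we reject H₀.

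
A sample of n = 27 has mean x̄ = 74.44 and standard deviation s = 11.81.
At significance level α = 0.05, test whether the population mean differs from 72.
One-sample t-test:
H₀: μ = 72
H₁: μ ≠ 72
df = n - 1 = 26
t = (x̄ - μ₀) / (s/√n) = (74.44 - 72) / (11.81/√27) = 1.074
p-value = 0.2929

Since p-value > α = 0.05, we fail to reject H₀.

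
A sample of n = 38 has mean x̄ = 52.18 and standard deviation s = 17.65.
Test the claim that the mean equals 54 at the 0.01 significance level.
One-sample t-test:
H₀: μ = 54
H₁: μ ≠ 54
df = n - 1 = 37
t = (x̄ - μ₀) / (s/√n) = (52.18 - 54) / (17.65/√38) = -0.636
p-value = 0.5289

Since p-value > α = 0.01, we fail to reject H₀.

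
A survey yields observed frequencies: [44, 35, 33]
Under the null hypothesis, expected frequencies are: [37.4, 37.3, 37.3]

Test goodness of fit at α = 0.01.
Chi-square goodness of fit test:
H₀: observed counts match expected distribution
H₁: observed counts differ from expected distribution
df = k - 1 = 2
χ² = Σ(O - E)²/E
   = (44 - 37.4)²/37.4 + (35 - 37.3)²/37.3 + (33 - 37.3)²/37.3
   = 1.165 + 0.142 + 0.496
   = 1.80
p-value = 0.4061

Since p-value > α = 0.01, we fail to reject H₀.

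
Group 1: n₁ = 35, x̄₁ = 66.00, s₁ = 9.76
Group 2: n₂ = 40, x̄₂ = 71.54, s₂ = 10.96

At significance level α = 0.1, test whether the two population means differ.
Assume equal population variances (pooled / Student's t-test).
Student's two-sample t-test (equal variances):
H₀: μ₁ = μ₂
H₁: μ₁ ≠ μ₂
df = n₁ + n₂ - 2 = 73
Pooled variance s_p² = [(n₁-1)s₁² + (n₂-1)s₂²] / (n₁ + n₂ - 2) = [(34)(9.76²) + (39)(10.96²)] / 73 = 108.5411
SE = √(s_p²(1/n₁ + 1/n₂)) = √(108.5411 × (1/35 + 1/40)) = 2.4114
t = (x̄₁ - x̄₂) / SE = (66.00 - 71.54) / 2.4114 = -5.54 / 2.4114 = -2.297
p-value = 0.0245

Since p-value < α = 0.1, we reject H₀.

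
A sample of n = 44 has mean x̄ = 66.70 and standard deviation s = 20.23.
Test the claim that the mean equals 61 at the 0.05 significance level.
One-sample t-test:
H₀: μ = 61
H₁: μ ≠ 61
df = n - 1 = 43
t = (x̄ - μ₀) / (s/√n) = (66.70 - 61) / (20.23/√44) = 1.869
p-value = 0.0684

Since p-value > α = 0.05, we fail to reject H₀.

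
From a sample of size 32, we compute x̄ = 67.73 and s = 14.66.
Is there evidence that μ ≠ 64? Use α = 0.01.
One-sample t-test:
H₀: μ = 64
H₁: μ ≠ 64
df = n - 1 = 31
t = (x̄ - μ₀) / (s/√n) = (67.73 - 64) / (14.66/√32) = 1.439
p-value = 0.1601

Since p-value > α = 0.01, we fail to reject H₀.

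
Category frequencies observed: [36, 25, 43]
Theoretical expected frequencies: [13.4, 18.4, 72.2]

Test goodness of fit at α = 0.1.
Chi-square goodness of fit test:
H₀: observed counts match expected distribution
H₁: observed counts differ from expected distribution
df = k - 1 = 2
χ² = Σ(O - E)²/E
   = (36 - 13.4)²/13.4 + (25 - 18.4)²/18.4 + (43 - 72.2)²/72.2
   = 38.116 + 2.367 + 11.809
   = 52.29
p-value < 0.0001

Since p-value < α = 0.1, we reject H₀.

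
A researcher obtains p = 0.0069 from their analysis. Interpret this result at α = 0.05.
Since p = 0.0069 < α = 0.05, reject H₀.
There is sufficient evidence to reject the null hypothesis; the result is statistically significant at the 0.05 level.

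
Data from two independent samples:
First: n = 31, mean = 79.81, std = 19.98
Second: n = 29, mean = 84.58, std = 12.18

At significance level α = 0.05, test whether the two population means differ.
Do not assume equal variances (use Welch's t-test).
Welch's two-sample t-test:
H₀: μ₁ = μ₂
H₁: μ₁ ≠ μ₂
s₁²/n₁ = 19.98²/31 = 12.8774,  s₂²/n₂ = 12.18²/29 = 5.1156
SE = √(s₁²/n₁ + s₂²/n₂) = √(12.8774 + 5.1156) = 4.2418
df (Welch-Satterthwaite) = (s₁²/n₁ + s₂²/n₂)² / [(s₁²/n₁)²/(n₁-1) + (s₂²/n₂)²/(n₂-1)] ≈ 50.10
t = (x̄₁ - x̄₂) / SE = (79.81 - 84.58) / 4.2418 = -4.77 / 4.2418 = -1.125
p-value = 0.2662

Since p-value > α = 0.05, we fail to reject H₀.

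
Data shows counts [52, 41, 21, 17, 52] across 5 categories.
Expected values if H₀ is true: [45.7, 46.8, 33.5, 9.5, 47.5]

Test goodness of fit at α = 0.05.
Chi-square goodness of fit test:
H₀: observed counts match expected distribution
H₁: observed counts differ from expected distribution
df = k - 1 = 4
χ² = Σ(O - E)²/E
   = (52 - 45.7)²/45.7 + (41 - 46.8)²/46.8 + (21 - 33.5)²/33.5 + (17 - 9.5)²/9.5 + (52 - 47.5)²/47.5
   = 0.868 + 0.719 + 4.664 + 5.921 + 0.426
   = 12.60
p-value = 0.0134

Since p-value < α = 0.05, we reject H₀.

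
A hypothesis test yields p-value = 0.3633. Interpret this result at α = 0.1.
Since p = 0.3633 > α = 0.1, fail to reject H₀.
There is insufficient evidence to reject the null hypothesis; the result is not statistically significant at the 0.1 level.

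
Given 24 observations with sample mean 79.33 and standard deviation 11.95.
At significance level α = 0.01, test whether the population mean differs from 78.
One-sample t-test:
H₀: μ = 78
H₁: μ ≠ 78
df = n - 1 = 23
t = (x̄ - μ₀) / (s/√n) = (79.33 - 78) / (11.95/√24) = 0.545
p-value = 0.5908

Since p-value > α = 0.01, we fail to reject H₀.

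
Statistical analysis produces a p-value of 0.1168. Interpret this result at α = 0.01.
Since p = 0.1168 > α = 0.01, fail to reject H₀.
There is insufficient evidence to reject the null hypothesis; the result is not statistically significant at the 0.01 level.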